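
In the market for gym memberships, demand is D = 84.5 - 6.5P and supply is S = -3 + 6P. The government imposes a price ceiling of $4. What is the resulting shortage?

Equilibrium price would be P* = 7, so the ceiling at 4 binds.
At P = 4: D = 84.5 − 6.5(4) = 58.5, S = -3 + 6(4) = 21.
Shortage = 58.5 − 21 = 37.5.

Shortage = 37.5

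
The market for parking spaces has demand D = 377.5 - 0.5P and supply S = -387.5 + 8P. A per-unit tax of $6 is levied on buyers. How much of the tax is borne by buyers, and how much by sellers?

Buyers bear 96/17, sellers bear 6/17

Pre-tax equilibrium: P* = 90, Q* = 332.5.
Tax on buyers shifts demand to D = 377.5 − 0.5(P + 6) = 374.5 - 0.5P.
374.5 - 0.5P = -387.5 + 8P gives seller price Ps = 1524/17; buyers pay Pb = 1524/17 + 6 = 1626/17.
New quantity: Q = 377.5 − 0.5(1626/17) = 11209/34.
Buyer burden = 1626/17 − 90 = 96/17; seller burden = 90 − 1524/17 = 6/17.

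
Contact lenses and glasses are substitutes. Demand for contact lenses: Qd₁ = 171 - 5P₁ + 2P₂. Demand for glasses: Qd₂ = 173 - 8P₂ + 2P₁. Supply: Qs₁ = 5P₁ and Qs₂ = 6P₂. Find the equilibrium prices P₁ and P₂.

P₁ = 685/34, P₂ = 259/17

Market 1: 171 - 5P₁ + 2P₂ = 5P₁ → 10P₁ - 2P₂ = 171.
Market 2: 14P₂ - 2P₁ = 173.
Eliminating P₂: 14×(1) + 2×(2) gives 136P₁ = 2740, so P₁ = 685/34.
Back-substitute into (2): P₂ = (173 + 2×685/34) / 14 = 259/17.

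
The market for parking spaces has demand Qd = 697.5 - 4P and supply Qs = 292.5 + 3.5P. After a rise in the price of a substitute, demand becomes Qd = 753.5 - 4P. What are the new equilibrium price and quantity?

Original equilibrium: P* = 54, Q* = 481.5.
New equilibrium: 753.5 - 4P = 292.5 + 3.5P, so 461 = 7.5P and P' = 922/15; Q' = 753.5 − 4(922/15) = 15229/30.

P' = 922/15, Q' = 15229/30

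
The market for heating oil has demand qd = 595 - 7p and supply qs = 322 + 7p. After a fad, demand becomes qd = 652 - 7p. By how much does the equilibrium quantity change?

Original equilibrium: p* = 19.5, q* = 458.5.
New equilibrium: 652 - 7p = 322 + 7p, so 330 = 14p and p' = 165/7; q' = 652 − 7(165/7) = 487.
Change in quantity: 487 − 458.5 = 28.5.

Δq = 28.5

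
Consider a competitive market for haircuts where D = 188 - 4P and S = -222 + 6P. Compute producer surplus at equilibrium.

Producer surplus = 48

Equilibrium: 188 - 4P = -222 + 6P gives P* = 41, Q* = 24.
Supply starts at P = 37 (where S = 0).
PS = ½(41 − 37)(24) = 48.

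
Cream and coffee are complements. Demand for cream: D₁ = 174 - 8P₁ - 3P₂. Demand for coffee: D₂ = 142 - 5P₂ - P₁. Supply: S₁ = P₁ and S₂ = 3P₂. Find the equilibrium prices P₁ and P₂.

P₁ = 14, P₂ = 16

Market 1: 174 - 8P₁ - 3P₂ = P₁ → 9P₁ + 3P₂ = 174.
Market 2: 8P₂ + P₁ = 142.
Eliminating P₂: 8×(1) − 3×(2) gives 69P₁ = 966, so P₁ = 14.
Back-substitute into (2): P₂ = (142 − 1×14) / 8 = 16.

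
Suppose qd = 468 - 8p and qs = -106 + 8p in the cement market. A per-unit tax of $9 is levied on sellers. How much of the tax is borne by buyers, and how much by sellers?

Buyers bear $4.5, sellers bear $4.5

Pre-tax equilibrium: p* = 35.875, q* = 181.
Tax on sellers shifts supply to qs = -106 + 8(p − 9) = -178 + 8p.
468 - 8p = -178 + 8p gives buyer price pb = 40.375; sellers receive ps = 40.375 − 9 = 31.375.
New quantity: q = 468 − 8(40.375) = 145.
Buyer burden = 40.375 − 35.875 = 4.5; seller burden = 35.875 − 31.375 = 4.5.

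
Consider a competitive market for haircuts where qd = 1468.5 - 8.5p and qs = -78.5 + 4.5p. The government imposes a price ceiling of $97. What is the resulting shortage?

Equilibrium price would be p* = 119, so the ceiling at 97 binds.
At p = 97: qd = 1468.5 − 8.5(97) = 644, qs = -78.5 + 4.5(97) = 358.
Shortage = 644 − 358 = 286.

Shortage = 286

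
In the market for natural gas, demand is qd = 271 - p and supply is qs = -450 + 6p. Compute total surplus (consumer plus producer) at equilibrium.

Equilibrium: 271 - p = -450 + 6p gives p* = 103, q* = 168.
Demand choke price: p = 271; supply starts at p = 75.
CS = ½(271 − 103)(168) = 14112; PS = ½(103 − 75)(168) = 2352.

Total surplus = 16464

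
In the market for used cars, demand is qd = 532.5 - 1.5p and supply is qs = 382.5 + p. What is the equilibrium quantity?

q* = 442.5

Set qd = qs: 532.5 - 1.5p = 382.5 + p.
150 = 2.5p, so p* = 60.
q* = 532.5 − 1.5(60) = 442.5.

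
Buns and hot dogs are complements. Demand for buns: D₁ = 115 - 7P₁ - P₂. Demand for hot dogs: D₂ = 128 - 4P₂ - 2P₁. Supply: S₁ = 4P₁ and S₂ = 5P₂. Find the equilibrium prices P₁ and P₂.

Market 1: 115 - 7P₁ - P₂ = 4P₁ → 11P₁ + P₂ = 115.
Market 2: 9P₂ + 2P₁ = 128.
Eliminating P₂: 9×(1) − 1×(2) gives 97P₁ = 907, so P₁ = 907/97.
Back-substitute into (2): P₂ = (128 − 2×907/97) / 9 = 1178/97.

P₁ = 907/97, P₂ = 1178/97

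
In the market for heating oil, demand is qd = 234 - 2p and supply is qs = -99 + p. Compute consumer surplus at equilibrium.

Consumer surplus = 36

Equilibrium: 234 - 2p = -99 + p gives p* = 111, q* = 12.
Demand choke price (qd = 0): p = 117.
CS = ½(117 − 111)(12) = 36.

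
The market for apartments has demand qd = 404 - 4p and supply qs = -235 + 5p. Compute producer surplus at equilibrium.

Producer surplus = 1440

Equilibrium: 404 - 4p = -235 + 5p gives p* = 71, q* = 120.
Supply starts at p = 47 (where qs = 0).
PS = ½(71 − 47)(120) = 1440.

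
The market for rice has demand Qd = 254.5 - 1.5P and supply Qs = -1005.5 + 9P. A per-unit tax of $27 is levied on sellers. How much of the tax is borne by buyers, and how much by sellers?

Pre-tax equilibrium: P* = 120, Q* = 74.5.
Tax on sellers shifts supply to Qs = -1005.5 + 9(P − 27) = -1248.5 + 9P.
254.5 - 1.5P = -1248.5 + 9P gives buyer price Pb = 1002/7; sellers receive Ps = 1002/7 − 27 = 813/7.
New quantity: Q = 254.5 − 1.5(1002/7) = 557/14.
Buyer burden = 1002/7 − 120 = 162/7; seller burden = 120 − 813/7 = 27/7.

Buyers bear 162/7, sellers bear 27/7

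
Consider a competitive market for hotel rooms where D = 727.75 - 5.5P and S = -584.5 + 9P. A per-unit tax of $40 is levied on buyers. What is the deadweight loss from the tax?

Deadweight loss = 79200/29

Pre-tax equilibrium: P* = 90.5, Q* = 230.
Tax on buyers shifts demand to D = 727.75 − 5.5(P + 40) = 507.75 - 5.5P.
507.75 - 5.5P = -584.5 + 9P gives seller price Ps = 4369/58; buyers pay Pb = 4369/58 + 40 = 6689/58.
New quantity: Q = 727.75 − 5.5(6689/58) = 2710/29.
DWL = ½ × 40 × (230 − 2710/29) = 79200/29.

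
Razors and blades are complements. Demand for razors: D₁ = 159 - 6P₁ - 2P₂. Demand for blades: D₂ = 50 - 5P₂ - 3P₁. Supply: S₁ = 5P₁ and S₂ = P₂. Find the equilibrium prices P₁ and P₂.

P₁ = 427/30, P₂ = 73/60

Market 1: 159 - 6P₁ - 2P₂ = 5P₁ → 11P₁ + 2P₂ = 159.
Market 2: 6P₂ + 3P₁ = 50.
Eliminating P₂: 6×(1) − 2×(2) gives 60P₁ = 854, so P₁ = 427/30.
Back-substitute into (2): P₂ = (50 − 3×427/30) / 6 = 73/60.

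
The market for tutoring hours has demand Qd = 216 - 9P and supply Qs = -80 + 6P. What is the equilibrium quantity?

Q* = 38.4

Set Qd = Qs: 216 - 9P = -80 + 6P.
296 = 15P, so P* = 296/15.
Q* = 216 − 9(296/15) = 38.4.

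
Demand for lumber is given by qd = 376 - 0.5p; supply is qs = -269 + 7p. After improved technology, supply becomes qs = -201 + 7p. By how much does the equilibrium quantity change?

Original equilibrium: p* = 86, q* = 333.
New equilibrium: 376 - 0.5p = -201 + 7p, so 577 = 7.5p and p' = 1154/15; q' = 376 − 0.5(1154/15) = 5063/15.
Change in quantity: 5063/15 − 333 = 68/15.

Δq = 68/15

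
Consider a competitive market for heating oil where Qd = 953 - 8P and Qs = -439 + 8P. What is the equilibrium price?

Set Qd = Qs: 953 - 8P = -439 + 8P.
1392 = 16P, so P* = 87.
Q* = 953 − 8(87) = 257.

P* = 87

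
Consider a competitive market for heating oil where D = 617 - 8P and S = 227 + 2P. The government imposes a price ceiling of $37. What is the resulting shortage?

Shortage = 20

Equilibrium price would be P* = 39, so the ceiling at 37 binds.
At P = 37: D = 617 − 8(37) = 321, S = 227 + 2(37) = 301.
Shortage = 321 − 301 = 20.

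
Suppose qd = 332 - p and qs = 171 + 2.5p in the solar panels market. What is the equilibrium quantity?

q* = 286

Set qd = qs: 332 - p = 171 + 2.5p.
161 = 3.5p, so p* = 46.
q* = 332 − 1(46) = 286.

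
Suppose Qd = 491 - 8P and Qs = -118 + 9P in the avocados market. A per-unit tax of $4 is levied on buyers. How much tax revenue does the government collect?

Pre-tax equilibrium: P* = 609/17, Q* = 3475/17.
Tax on buyers shifts demand to Qd = 491 − 8(P + 4) = 459 - 8P.
459 - 8P = -118 + 9P gives seller price Ps = 577/17; buyers pay Pb = 577/17 + 4 = 645/17.
New quantity: Q = 491 − 8(645/17) = 3187/17.
Revenue = 4 × 3187/17 = 12748/17.

Tax revenue = 12748/17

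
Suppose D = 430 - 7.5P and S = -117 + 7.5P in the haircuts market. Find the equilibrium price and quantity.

Set D = S: 430 - 7.5P = -117 + 7.5P.
547 = 15P, so P* = 547/15.
Q* = 430 − 7.5(547/15) = 156.5.

P* = 547/15, Q* = 156.5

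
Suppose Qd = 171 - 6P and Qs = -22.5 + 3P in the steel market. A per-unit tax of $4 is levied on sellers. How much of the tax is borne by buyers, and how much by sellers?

Buyers bear 4/3, sellers bear 8/3

Pre-tax equilibrium: P* = 21.5, Q* = 42.
Tax on sellers shifts supply to Qs = -22.5 + 3(P − 4) = -34.5 + 3P.
171 - 6P = -34.5 + 3P gives buyer price Pb = 137/6; sellers receive Ps = 137/6 − 4 = 113/6.
New quantity: Q = 171 − 6(137/6) = 34.
Buyer burden = 137/6 − 21.5 = 4/3; seller burden = 21.5 − 113/6 = 8/3.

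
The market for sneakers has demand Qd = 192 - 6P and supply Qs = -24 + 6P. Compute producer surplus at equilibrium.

Producer surplus = 588

Equilibrium: 192 - 6P = -24 + 6P gives P* = 18, Q* = 84.
Supply starts at P = 4 (where Qs = 0).
PS = ½(18 − 4)(84) = 588.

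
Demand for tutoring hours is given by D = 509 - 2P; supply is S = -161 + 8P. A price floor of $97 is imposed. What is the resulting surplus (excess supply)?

Equilibrium price would be P* = 67, so the floor at 97 binds.
At P = 97: D = 315, S = 615.
Surplus = 615 − 315 = 300.

Surplus = 300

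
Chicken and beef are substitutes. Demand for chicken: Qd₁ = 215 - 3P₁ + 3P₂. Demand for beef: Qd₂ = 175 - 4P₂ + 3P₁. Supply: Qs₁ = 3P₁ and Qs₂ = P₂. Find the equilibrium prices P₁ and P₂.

Market 1: 215 - 3P₁ + 3P₂ = 3P₁ → 6P₁ - 3P₂ = 215.
Market 2: 5P₂ - 3P₁ = 175.
Eliminating P₂: 5×(1) + 3×(2) gives 21P₁ = 1600, so P₁ = 1600/21.
Back-substitute into (2): P₂ = (175 + 3×1600/21) / 5 = 565/7.

P₁ = 1600/21, P₂ = 565/7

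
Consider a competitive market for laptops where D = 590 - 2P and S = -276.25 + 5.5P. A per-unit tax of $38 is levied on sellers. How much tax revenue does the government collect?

Pre-tax equilibrium: P* = 115.5, Q* = 359.
Tax on sellers shifts supply to S = -276.25 + 5.5(P − 38) = -485.25 + 5.5P.
590 - 2P = -485.25 + 5.5P gives buyer price Pb = 4301/30; sellers receive Ps = 4301/30 − 38 = 3161/30.
New quantity: Q = 590 − 2(4301/30) = 4549/15.
Revenue = 38 × 4549/15 = 172862/15.

Tax revenue = 172862/15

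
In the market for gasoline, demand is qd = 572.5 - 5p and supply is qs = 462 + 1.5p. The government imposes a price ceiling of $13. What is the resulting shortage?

Equilibrium price would be p* = 17, so the ceiling at 13 binds.
At p = 13: qd = 572.5 − 5(13) = 507.5, qs = 462 + 1.5(13) = 481.5.
Shortage = 507.5 − 481.5 = 26.

Shortage = 26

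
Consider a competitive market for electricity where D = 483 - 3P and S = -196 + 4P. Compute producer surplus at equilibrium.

Producer surplus = 4608

Equilibrium: 483 - 3P = -196 + 4P gives P* = 97, Q* = 192.
Supply starts at P = 49 (where S = 0).
PS = ½(97 − 49)(192) = 4608.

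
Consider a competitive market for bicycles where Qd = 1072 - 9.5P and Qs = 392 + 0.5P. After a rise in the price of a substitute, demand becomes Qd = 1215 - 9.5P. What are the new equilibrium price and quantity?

Original equilibrium: P* = 68, Q* = 426.
New equilibrium: 1215 - 9.5P = 392 + 0.5P, so 823 = 10P and P' = 82.3; Q' = 1215 − 9.5(82.3) = 433.15.

P' = 82.3, Q' = 433.15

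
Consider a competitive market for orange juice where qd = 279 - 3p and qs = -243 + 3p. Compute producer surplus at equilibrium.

Producer surplus = 54

Equilibrium: 279 - 3p = -243 + 3p gives p* = 87, q* = 18.
Supply starts at p = 81 (where qs = 0).
PS = ½(87 − 81)(18) = 54.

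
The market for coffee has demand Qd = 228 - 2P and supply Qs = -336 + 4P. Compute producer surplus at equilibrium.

Equilibrium: 228 - 2P = -336 + 4P gives P* = 94, Q* = 40.
Supply starts at P = 84 (where Qs = 0).
PS = ½(94 − 84)(40) = 200.

Producer surplus = 200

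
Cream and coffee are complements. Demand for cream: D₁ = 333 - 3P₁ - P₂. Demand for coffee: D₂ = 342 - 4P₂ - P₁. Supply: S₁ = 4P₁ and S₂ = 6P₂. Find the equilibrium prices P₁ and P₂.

P₁ = 996/23, P₂ = 687/23

Market 1: 333 - 3P₁ - P₂ = 4P₁ → 7P₁ + P₂ = 333.
Market 2: 10P₂ + P₁ = 342.
Eliminating P₂: 10×(1) − 1×(2) gives 69P₁ = 2988, so P₁ = 996/23.
Back-substitute into (2): P₂ = (342 − 1×996/23) / 10 = 687/23.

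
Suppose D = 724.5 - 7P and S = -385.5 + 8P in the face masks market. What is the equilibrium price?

Set D = S: 724.5 - 7P = -385.5 + 8P.
1110 = 15P, so P* = 74.
Q* = 724.5 − 7(74) = 206.5.

P* = 74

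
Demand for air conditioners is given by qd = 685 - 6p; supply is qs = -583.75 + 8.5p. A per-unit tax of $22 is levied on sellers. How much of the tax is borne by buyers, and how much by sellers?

Buyers bear 374/29, sellers bear 264/29

Pre-tax equilibrium: p* = 87.5, q* = 160.
Tax on sellers shifts supply to qs = -583.75 + 8.5(p − 22) = -770.75 + 8.5p.
685 - 6p = -770.75 + 8.5p gives buyer price pb = 5823/58; sellers receive ps = 5823/58 − 22 = 4547/58.
New quantity: q = 685 − 6(5823/58) = 2396/29.
Buyer burden = 5823/58 − 87.5 = 374/29; seller burden = 87.5 − 4547/58 = 264/29.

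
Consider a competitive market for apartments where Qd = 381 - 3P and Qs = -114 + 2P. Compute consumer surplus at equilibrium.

Equilibrium: 381 - 3P = -114 + 2P gives P* = 99, Q* = 84.
Demand choke price (Qd = 0): P = 127.
CS = ½(127 − 99)(84) = 1176.

Consumer surplus = 1176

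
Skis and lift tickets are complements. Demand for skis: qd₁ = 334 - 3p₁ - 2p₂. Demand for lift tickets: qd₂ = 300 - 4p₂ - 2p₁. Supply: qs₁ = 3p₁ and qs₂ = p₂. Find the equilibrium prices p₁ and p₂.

Market 1: 334 - 3p₁ - 2p₂ = 3p₁ → 6p₁ + 2p₂ = 334.
Market 2: 5p₂ + 2p₁ = 300.
Eliminating p₂: 5×(1) − 2×(2) gives 26p₁ = 1070, so p₁ = 535/13.
Back-substitute into (2): p₂ = (300 − 2×535/13) / 5 = 566/13.

p₁ = 535/13, p₂ = 566/13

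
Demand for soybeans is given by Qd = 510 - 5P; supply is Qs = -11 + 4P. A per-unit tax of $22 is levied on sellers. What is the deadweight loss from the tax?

Deadweight loss = 4840/9

Pre-tax equilibrium: P* = 521/9, Q* = 1985/9.
Tax on sellers shifts supply to Qs = -11 + 4(P − 22) = -99 + 4P.
510 - 5P = -99 + 4P gives buyer price Pb = 203/3; sellers receive Ps = 203/3 − 22 = 137/3.
New quantity: Q = 510 − 5(203/3) = 515/3.
DWL = ½ × 22 × (1985/9 − 515/3) = 4840/9.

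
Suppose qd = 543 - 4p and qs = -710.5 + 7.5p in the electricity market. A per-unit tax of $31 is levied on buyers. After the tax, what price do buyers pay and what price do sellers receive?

Pre-tax equilibrium: p* = 109, q* = 107.
Tax on buyers shifts demand to qd = 543 − 4(p + 31) = 419 - 4p.
419 - 4p = -710.5 + 7.5p gives seller price ps = 2259/23; buyers pay pb = 2259/23 + 31 = 2972/23.
New quantity: q = 543 − 4(2972/23) = 601/23.

Buyers pay 2972/23, sellers receive 2259/23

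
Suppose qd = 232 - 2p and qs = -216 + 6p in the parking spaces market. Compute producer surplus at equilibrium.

Equilibrium: 232 - 2p = -216 + 6p gives p* = 56, q* = 120.
Supply starts at p = 36 (where qs = 0).
PS = ½(56 − 36)(120) = 1200.

Producer surplus = 1200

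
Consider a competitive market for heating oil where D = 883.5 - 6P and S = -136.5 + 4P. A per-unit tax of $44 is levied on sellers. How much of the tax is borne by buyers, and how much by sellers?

Pre-tax equilibrium: P* = 102, Q* = 271.5.
Tax on sellers shifts supply to S = -136.5 + 4(P − 44) = -312.5 + 4P.
883.5 - 6P = -312.5 + 4P gives buyer price Pb = 119.6; sellers receive Ps = 119.6 − 44 = 75.6.
New quantity: Q = 883.5 − 6(119.6) = 165.9.
Buyer burden = 119.6 − 102 = 17.6; seller burden = 102 − 75.6 = 26.4.

Buyers bear $17.6, sellers bear $26.4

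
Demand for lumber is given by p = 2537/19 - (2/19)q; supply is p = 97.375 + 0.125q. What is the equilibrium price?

p* = 117

Set the two price expressions equal: 2537/19 - (2/19)q = 97.375 + 0.125q.
5495/152 = (35/152)q, so q* = 157.
p* = 2537/19 − (2/19)(157) = 117.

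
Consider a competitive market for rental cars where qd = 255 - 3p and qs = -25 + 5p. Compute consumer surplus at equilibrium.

Consumer surplus = 3750

Equilibrium: 255 - 3p = -25 + 5p gives p* = 35, q* = 150.
Demand choke price (qd = 0): p = 85.
CS = ½(85 − 35)(150) = 3750.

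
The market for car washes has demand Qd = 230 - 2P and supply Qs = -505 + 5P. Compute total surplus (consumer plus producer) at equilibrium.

Total surplus = 140

Equilibrium: 230 - 2P = -505 + 5P gives P* = 105, Q* = 20.
Demand choke price: P = 115; supply starts at P = 101.
CS = ½(115 − 105)(20) = 100; PS = ½(105 − 101)(20) = 40.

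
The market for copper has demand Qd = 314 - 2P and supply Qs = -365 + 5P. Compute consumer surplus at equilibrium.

Consumer surplus = 3600

Equilibrium: 314 - 2P = -365 + 5P gives P* = 97, Q* = 120.
Demand choke price (Qd = 0): P = 157.
CS = ½(157 − 97)(120) = 3600.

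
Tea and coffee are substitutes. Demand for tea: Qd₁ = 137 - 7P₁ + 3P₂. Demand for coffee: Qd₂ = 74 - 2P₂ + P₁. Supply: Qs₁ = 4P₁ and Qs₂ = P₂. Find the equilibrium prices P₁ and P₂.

Market 1: 137 - 7P₁ + 3P₂ = 4P₁ → 11P₁ - 3P₂ = 137.
Market 2: 3P₂ - P₁ = 74.
Eliminating P₂: 3×(1) + 3×(2) gives 30P₁ = 633, so P₁ = 21.1.
Back-substitute into (2): P₂ = (74 + 1×21.1) / 3 = 31.7.

P₁ = 21.1, P₂ = 31.7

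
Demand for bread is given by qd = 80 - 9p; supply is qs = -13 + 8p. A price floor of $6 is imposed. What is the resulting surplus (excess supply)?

Equilibrium price would be p* = 93/17, so the floor at 6 binds.
At p = 6: qd = 26, qs = 35.
Surplus = 35 − 26 = 9.

Surplus = 9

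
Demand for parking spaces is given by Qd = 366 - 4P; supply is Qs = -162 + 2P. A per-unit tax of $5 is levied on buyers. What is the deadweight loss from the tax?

Deadweight loss = 50/3

Pre-tax equilibrium: P* = 88, Q* = 14.
Tax on buyers shifts demand to Qd = 366 − 4(P + 5) = 346 - 4P.
346 - 4P = -162 + 2P gives seller price Ps = 254/3; buyers pay Pb = 254/3 + 5 = 269/3.
New quantity: Q = 366 − 4(269/3) = 22/3.
DWL = ½ × 5 × (14 − 22/3) = 50/3.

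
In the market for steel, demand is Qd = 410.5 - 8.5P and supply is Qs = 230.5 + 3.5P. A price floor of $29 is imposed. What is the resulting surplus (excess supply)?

Surplus = 168

Equilibrium price would be P* = 15, so the floor at 29 binds.
At P = 29: Qd = 164, Qs = 332.
Surplus = 332 − 164 = 168.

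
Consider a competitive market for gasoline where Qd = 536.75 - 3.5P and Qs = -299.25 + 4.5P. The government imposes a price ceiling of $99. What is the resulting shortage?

Shortage = 44

Equilibrium price would be P* = 104.5, so the ceiling at 99 binds.
At P = 99: Qd = 536.75 − 3.5(99) = 190.25, Qs = -299.25 + 4.5(99) = 146.25.
Shortage = 190.25 − 146.25 = 44.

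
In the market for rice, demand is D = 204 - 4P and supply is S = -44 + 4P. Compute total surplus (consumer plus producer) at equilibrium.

Equilibrium: 204 - 4P = -44 + 4P gives P* = 31, Q* = 80.
Demand choke price: P = 51; supply starts at P = 11.
CS = ½(51 − 31)(80) = 800; PS = ½(31 − 11)(80) = 800.

Total surplus = 1600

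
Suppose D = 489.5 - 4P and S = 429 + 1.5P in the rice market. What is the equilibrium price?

Set D = S: 489.5 - 4P = 429 + 1.5P.
60.5 = 5.5P, so P* = 11.
Q* = 489.5 − 4(11) = 445.5.

P* = 11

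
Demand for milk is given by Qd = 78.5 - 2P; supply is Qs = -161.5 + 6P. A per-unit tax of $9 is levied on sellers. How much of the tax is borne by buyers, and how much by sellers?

Buyers bear $6.75, sellers bear $2.25

Pre-tax equilibrium: P* = 30, Q* = 18.5.
Tax on sellers shifts supply to Qs = -161.5 + 6(P − 9) = -215.5 + 6P.
78.5 - 2P = -215.5 + 6P gives buyer price Pb = 36.75; sellers receive Ps = 36.75 − 9 = 27.75.
New quantity: Q = 78.5 − 2(36.75) = 5.
Buyer burden = 36.75 − 30 = 6.75; seller burden = 30 − 27.75 = 2.25.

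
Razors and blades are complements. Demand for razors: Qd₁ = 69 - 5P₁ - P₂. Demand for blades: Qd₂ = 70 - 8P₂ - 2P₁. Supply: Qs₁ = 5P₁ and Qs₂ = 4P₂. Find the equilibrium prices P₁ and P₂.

P₁ = 379/59, P₂ = 281/59

Market 1: 69 - 5P₁ - P₂ = 5P₁ → 10P₁ + P₂ = 69.
Market 2: 12P₂ + 2P₁ = 70.
Eliminating P₂: 12×(1) − 1×(2) gives 118P₁ = 758, so P₁ = 379/59.
Back-substitute into (2): P₂ = (70 − 2×379/59) / 12 = 281/59.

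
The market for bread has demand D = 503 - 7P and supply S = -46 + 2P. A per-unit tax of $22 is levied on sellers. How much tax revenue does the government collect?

Pre-tax equilibrium: P* = 61, Q* = 76.
Tax on sellers shifts supply to S = -46 + 2(P − 22) = -90 + 2P.
503 - 7P = -90 + 2P gives buyer price Pb = 593/9; sellers receive Ps = 593/9 − 22 = 395/9.
New quantity: Q = 503 − 7(593/9) = 376/9.
Revenue = 22 × 376/9 = 8272/9.

Tax revenue = 8272/9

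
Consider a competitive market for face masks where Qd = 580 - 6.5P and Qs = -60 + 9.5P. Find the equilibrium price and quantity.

P* = 40, Q* = 320

Set Qd = Qs: 580 - 6.5P = -60 + 9.5P.
640 = 16P, so P* = 40.
Q* = 580 − 6.5(40) = 320.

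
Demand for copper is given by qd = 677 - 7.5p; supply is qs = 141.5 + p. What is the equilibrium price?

Set qd = qs: 677 - 7.5p = 141.5 + p.
535.5 = 8.5p, so p* = 63.
q* = 677 − 7.5(63) = 204.5.

p* = 63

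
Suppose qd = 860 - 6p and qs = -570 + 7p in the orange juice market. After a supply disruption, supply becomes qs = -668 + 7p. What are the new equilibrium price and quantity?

Original equilibrium: p* = 110, q* = 200.
New equilibrium: 860 - 6p = -668 + 7p, so 1528 = 13p and p' = 1528/13; q' = 860 − 6(1528/13) = 2012/13.

p' = 1528/13, q' = 2012/13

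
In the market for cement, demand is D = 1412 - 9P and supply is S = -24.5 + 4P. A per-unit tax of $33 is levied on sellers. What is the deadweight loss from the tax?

Pre-tax equilibrium: P* = 110.5, Q* = 417.5.
Tax on sellers shifts supply to S = -24.5 + 4(P − 33) = -156.5 + 4P.
1412 - 9P = -156.5 + 4P gives buyer price Pb = 3137/26; sellers receive Ps = 3137/26 − 33 = 2279/26.
New quantity: Q = 1412 − 9(3137/26) = 8479/26.
DWL = ½ × 33 × (417.5 − 8479/26) = 19602/13.

Deadweight loss = 19602/13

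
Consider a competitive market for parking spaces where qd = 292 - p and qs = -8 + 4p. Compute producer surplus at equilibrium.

Equilibrium: 292 - p = -8 + 4p gives p* = 60, q* = 232.
Supply starts at p = 2 (where qs = 0).
PS = ½(60 − 2)(232) = 6728.

Producer surplus = 6728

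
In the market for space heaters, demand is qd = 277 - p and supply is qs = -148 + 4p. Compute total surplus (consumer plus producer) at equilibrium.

Total surplus = 23040

Equilibrium: 277 - p = -148 + 4p gives p* = 85, q* = 192.
Demand choke price: p = 277; supply starts at p = 37.
CS = ½(277 − 85)(192) = 18432; PS = ½(85 − 37)(192) = 4608.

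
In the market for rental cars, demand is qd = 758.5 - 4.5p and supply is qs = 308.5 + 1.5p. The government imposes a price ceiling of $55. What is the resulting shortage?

Equilibrium price would be p* = 75, so the ceiling at 55 binds.
At p = 55: qd = 758.5 − 4.5(55) = 511, qs = 308.5 + 1.5(55) = 391.
Shortage = 511 − 391 = 120.

Shortage = 120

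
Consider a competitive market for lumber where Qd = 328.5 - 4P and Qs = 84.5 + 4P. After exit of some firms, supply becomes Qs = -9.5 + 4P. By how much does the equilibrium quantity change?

ΔQ = -47

Original equilibrium: P* = 30.5, Q* = 206.5.
New equilibrium: 328.5 - 4P = -9.5 + 4P, so 338 = 8P and P' = 42.25; Q' = 328.5 − 4(42.25) = 159.5.
Change in quantity: 159.5 − 206.5 = -47.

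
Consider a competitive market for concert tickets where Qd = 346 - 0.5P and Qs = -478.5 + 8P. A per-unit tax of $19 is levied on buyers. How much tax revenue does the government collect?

Tax revenue = 186409/34

Pre-tax equilibrium: P* = 97, Q* = 297.5.
Tax on buyers shifts demand to Qd = 346 − 0.5(P + 19) = 336.5 - 0.5P.
336.5 - 0.5P = -478.5 + 8P gives seller price Ps = 1630/17; buyers pay Pb = 1630/17 + 19 = 1953/17.
New quantity: Q = 346 − 0.5(1953/17) = 9811/34.
Revenue = 19 × 9811/34 = 186409/34.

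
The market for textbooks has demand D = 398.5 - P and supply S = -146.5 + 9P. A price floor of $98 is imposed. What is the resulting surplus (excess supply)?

Surplus = 435

Equilibrium price would be P* = 54.5, so the floor at 98 binds.
At P = 98: D = 300.5, S = 735.5.
Surplus = 735.5 − 300.5 = 435.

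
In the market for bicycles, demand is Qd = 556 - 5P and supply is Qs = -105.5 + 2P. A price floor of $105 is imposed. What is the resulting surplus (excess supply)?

Equilibrium price would be P* = 94.5, so the floor at 105 binds.
At P = 105: Qd = 31, Qs = 104.5.
Surplus = 104.5 − 31 = 73.5.

Surplus = 73.5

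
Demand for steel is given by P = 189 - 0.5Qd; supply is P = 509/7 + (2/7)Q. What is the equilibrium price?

P* = 115

Set the two price expressions equal: 189 - 0.5Q = 509/7 + (2/7)Q.
814/7 = (11/14)Q, so Q* = 148.
P* = 189 − (0.5)(148) = 115.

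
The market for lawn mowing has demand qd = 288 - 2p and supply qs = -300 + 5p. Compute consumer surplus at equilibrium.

Equilibrium: 288 - 2p = -300 + 5p gives p* = 84, q* = 120.
Demand choke price (qd = 0): p = 144.
CS = ½(144 − 84)(120) = 3600.

Consumer surplus = 3600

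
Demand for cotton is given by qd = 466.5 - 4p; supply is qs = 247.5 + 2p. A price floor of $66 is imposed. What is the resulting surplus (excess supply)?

Surplus = 177

Equilibrium price would be p* = 36.5, so the floor at 66 binds.
At p = 66: qd = 202.5, qs = 379.5.
Surplus = 379.5 − 202.5 = 177.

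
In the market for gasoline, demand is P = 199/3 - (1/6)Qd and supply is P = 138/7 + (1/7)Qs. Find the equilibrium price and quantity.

P* = 536/13, Q* = 1958/13

Set the two price expressions equal: 199/3 - (1/6)Q = 138/7 + (1/7)Q.
979/21 = (13/42)Q, so Q* = 1958/13.
P* = 199/3 − (1/6)(1958/13) = 536/13.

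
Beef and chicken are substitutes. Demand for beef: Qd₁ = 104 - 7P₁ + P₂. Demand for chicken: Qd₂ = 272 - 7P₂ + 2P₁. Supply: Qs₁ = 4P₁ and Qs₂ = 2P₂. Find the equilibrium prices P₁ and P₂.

Market 1: 104 - 7P₁ + P₂ = 4P₁ → 11P₁ - P₂ = 104.
Market 2: 9P₂ - 2P₁ = 272.
Eliminating P₂: 9×(1) + 1×(2) gives 97P₁ = 1208, so P₁ = 1208/97.
Back-substitute into (2): P₂ = (272 + 2×1208/97) / 9 = 3200/97.

P₁ = 1208/97, P₂ = 3200/97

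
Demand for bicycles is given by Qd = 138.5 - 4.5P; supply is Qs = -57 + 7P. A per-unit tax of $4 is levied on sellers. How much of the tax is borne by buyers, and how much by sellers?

Buyers bear 56/23, sellers bear 36/23

Pre-tax equilibrium: P* = 17, Q* = 62.
Tax on sellers shifts supply to Qs = -57 + 7(P − 4) = -85 + 7P.
138.5 - 4.5P = -85 + 7P gives buyer price Pb = 447/23; sellers receive Ps = 447/23 − 4 = 355/23.
New quantity: Q = 138.5 − 4.5(447/23) = 1174/23.
Buyer burden = 447/23 − 17 = 56/23; seller burden = 17 − 355/23 = 36/23.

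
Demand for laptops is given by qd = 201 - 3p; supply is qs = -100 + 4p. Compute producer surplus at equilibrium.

Producer surplus = 648

Equilibrium: 201 - 3p = -100 + 4p gives p* = 43, q* = 72.
Supply starts at p = 25 (where qs = 0).
PS = ½(43 − 25)(72) = 648.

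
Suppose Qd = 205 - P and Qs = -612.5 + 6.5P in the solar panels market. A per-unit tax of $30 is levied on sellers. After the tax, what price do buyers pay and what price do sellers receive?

Buyers pay $135, sellers receive $105

Pre-tax equilibrium: P* = 109, Q* = 96.
Tax on sellers shifts supply to Qs = -612.5 + 6.5(P − 30) = -807.5 + 6.5P.
205 - P = -807.5 + 6.5P gives buyer price Pb = 135; sellers receive Ps = 135 − 30 = 105.
New quantity: Q = 205 − 1(135) = 70.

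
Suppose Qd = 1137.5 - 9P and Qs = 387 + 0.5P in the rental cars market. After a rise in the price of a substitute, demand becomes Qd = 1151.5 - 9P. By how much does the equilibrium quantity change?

Original equilibrium: P* = 79, Q* = 426.5.
New equilibrium: 1151.5 - 9P = 387 + 0.5P, so 764.5 = 9.5P and P' = 1529/19; Q' = 1151.5 − 9(1529/19) = 16235/38.
Change in quantity: 16235/38 − 426.5 = 14/19.

ΔQ = 14/19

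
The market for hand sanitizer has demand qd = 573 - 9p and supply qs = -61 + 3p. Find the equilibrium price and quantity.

Set qd = qs: 573 - 9p = -61 + 3p.
634 = 12p, so p* = 317/6.
q* = 573 − 9(317/6) = 97.5.

p* = 317/6, q* = 97.5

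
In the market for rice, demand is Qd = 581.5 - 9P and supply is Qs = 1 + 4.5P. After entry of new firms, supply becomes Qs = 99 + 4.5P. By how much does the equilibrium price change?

Original equilibrium: P* = 43, Q* = 194.5.
New equilibrium: 581.5 - 9P = 99 + 4.5P, so 482.5 = 13.5P and P' = 965/27; Q' = 581.5 − 9(965/27) = 1559/6.
Change in price: 965/27 − 43 = -196/27.

ΔP = -196/27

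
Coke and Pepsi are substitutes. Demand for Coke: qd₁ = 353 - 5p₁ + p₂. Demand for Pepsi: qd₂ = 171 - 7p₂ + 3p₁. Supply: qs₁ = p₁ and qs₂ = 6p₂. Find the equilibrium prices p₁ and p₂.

p₁ = 952/15, p₂ = 27.8

Market 1: 353 - 5p₁ + p₂ = p₁ → 6p₁ - p₂ = 353.
Market 2: 13p₂ - 3p₁ = 171.
Eliminating p₂: 13×(1) + 1×(2) gives 75p₁ = 4760, so p₁ = 952/15.
Back-substitute into (2): p₂ = (171 + 3×952/15) / 13 = 27.8.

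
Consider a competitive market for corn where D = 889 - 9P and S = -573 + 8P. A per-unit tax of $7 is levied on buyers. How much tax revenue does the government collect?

Pre-tax equilibrium: P* = 86, Q* = 115.
Tax on buyers shifts demand to D = 889 − 9(P + 7) = 826 - 9P.
826 - 9P = -573 + 8P gives seller price Ps = 1399/17; buyers pay Pb = 1399/17 + 7 = 1518/17.
New quantity: Q = 889 − 9(1518/17) = 1451/17.
Revenue = 7 × 1451/17 = 10157/17.

Tax revenue = 10157/17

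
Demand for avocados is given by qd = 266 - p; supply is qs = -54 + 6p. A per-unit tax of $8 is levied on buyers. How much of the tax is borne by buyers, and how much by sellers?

Pre-tax equilibrium: p* = 320/7, q* = 1542/7.
Tax on buyers shifts demand to qd = 266 − 1(p + 8) = 258 - p.
258 - p = -54 + 6p gives seller price ps = 312/7; buyers pay pb = 312/7 + 8 = 368/7.
New quantity: q = 266 − 1(368/7) = 1494/7.
Buyer burden = 368/7 − 320/7 = 48/7; seller burden = 320/7 − 312/7 = 8/7.

Buyers bear 48/7, sellers bear 8/7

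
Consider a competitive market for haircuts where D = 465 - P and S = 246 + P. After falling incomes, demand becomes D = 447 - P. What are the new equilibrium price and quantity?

Original equilibrium: P* = 109.5, Q* = 355.5.
New equilibrium: 447 - P = 246 + P, so 201 = 2P and P' = 100.5; Q' = 447 − 1(100.5) = 346.5.

P' = 100.5, Q' = 346.5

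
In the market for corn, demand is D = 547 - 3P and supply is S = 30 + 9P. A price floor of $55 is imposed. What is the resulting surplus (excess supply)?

Equilibrium price would be P* = 517/12, so the floor at 55 binds.
At P = 55: D = 382, S = 525.
Surplus = 525 − 382 = 143.

Surplus = 143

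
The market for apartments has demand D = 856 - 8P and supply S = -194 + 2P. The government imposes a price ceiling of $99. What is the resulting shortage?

Equilibrium price would be P* = 105, so the ceiling at 99 binds.
At P = 99: D = 856 − 8(99) = 64, S = -194 + 2(99) = 4.
Shortage = 64 − 4 = 60.

Shortage = 60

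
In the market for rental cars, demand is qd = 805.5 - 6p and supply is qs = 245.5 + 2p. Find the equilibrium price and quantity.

Set qd = qs: 805.5 - 6p = 245.5 + 2p.
560 = 8p, so p* = 70.
q* = 805.5 − 6(70) = 385.5.

p* = 70, q* = 385.5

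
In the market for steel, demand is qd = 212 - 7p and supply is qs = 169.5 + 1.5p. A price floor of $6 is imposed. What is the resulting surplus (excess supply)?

Surplus = 8.5

Equilibrium price would be p* = 5, so the floor at 6 binds.
At p = 6: qd = 170, qs = 178.5.
Surplus = 178.5 − 170 = 8.5.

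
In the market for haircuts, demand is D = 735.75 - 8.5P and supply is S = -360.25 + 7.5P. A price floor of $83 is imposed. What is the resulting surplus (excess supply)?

Surplus = 232

Equilibrium price would be P* = 68.5, so the floor at 83 binds.
At P = 83: D = 30.25, S = 262.25.
Surplus = 262.25 − 30.25 = 232.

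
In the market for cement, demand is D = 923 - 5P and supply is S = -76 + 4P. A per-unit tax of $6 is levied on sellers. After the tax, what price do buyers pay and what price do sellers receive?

Pre-tax equilibrium: P* = 111, Q* = 368.
Tax on sellers shifts supply to S = -76 + 4(P − 6) = -100 + 4P.
923 - 5P = -100 + 4P gives buyer price Pb = 341/3; sellers receive Ps = 341/3 − 6 = 323/3.
New quantity: Q = 923 − 5(341/3) = 1064/3.

Buyers pay 341/3, sellers receive 323/3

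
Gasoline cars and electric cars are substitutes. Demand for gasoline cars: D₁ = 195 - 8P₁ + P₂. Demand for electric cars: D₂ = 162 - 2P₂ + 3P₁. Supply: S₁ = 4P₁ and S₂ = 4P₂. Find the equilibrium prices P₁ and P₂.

P₁ = 444/23, P₂ = 843/23

Market 1: 195 - 8P₁ + P₂ = 4P₁ → 12P₁ - P₂ = 195.
Market 2: 6P₂ - 3P₁ = 162.
Eliminating P₂: 6×(1) + 1×(2) gives 69P₁ = 1332, so P₁ = 444/23.
Back-substitute into (2): P₂ = (162 + 3×444/23) / 6 = 843/23.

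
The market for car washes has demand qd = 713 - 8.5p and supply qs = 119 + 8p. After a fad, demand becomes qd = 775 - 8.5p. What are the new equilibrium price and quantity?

p' = 1312/33, q' = 14423/33

Original equilibrium: p* = 36, q* = 407.
New equilibrium: 775 - 8.5p = 119 + 8p, so 656 = 16.5p and p' = 1312/33; q' = 775 − 8.5(1312/33) = 14423/33.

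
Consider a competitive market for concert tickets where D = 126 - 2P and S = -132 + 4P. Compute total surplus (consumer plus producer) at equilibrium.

Total surplus = 600

Equilibrium: 126 - 2P = -132 + 4P gives P* = 43, Q* = 40.
Demand choke price: P = 63; supply starts at P = 33.
CS = ½(63 − 43)(40) = 400; PS = ½(43 − 33)(40) = 200.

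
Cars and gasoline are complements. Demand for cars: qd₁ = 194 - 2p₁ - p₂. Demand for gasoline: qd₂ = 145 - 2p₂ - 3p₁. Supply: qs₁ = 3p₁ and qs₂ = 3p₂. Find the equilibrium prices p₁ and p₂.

p₁ = 37.5, p₂ = 6.5

Market 1: 194 - 2p₁ - p₂ = 3p₁ → 5p₁ + p₂ = 194.
Market 2: 5p₂ + 3p₁ = 145.
Eliminating p₂: 5×(1) − 1×(2) gives 22p₁ = 825, so p₁ = 37.5.
Back-substitute into (2): p₂ = (145 − 3×37.5) / 5 = 6.5.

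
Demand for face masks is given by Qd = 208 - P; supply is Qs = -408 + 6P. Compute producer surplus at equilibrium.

Equilibrium: 208 - P = -408 + 6P gives P* = 88, Q* = 120.
Supply starts at P = 68 (where Qs = 0).
PS = ½(88 − 68)(120) = 1200.

Producer surplus = 1200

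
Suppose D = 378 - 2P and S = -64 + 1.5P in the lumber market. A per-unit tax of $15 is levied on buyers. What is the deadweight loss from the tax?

Pre-tax equilibrium: P* = 884/7, Q* = 878/7.
Tax on buyers shifts demand to D = 378 − 2(P + 15) = 348 - 2P.
348 - 2P = -64 + 1.5P gives seller price Ps = 824/7; buyers pay Pb = 824/7 + 15 = 929/7.
New quantity: Q = 378 − 2(929/7) = 788/7.
DWL = ½ × 15 × (878/7 − 788/7) = 675/7.

Deadweight loss = 675/7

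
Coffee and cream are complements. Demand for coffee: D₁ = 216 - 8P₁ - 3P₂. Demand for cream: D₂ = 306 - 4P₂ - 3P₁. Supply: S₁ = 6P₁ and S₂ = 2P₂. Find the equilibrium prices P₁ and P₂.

P₁ = 5.04, P₂ = 48.48

Market 1: 216 - 8P₁ - 3P₂ = 6P₁ → 14P₁ + 3P₂ = 216.
Market 2: 6P₂ + 3P₁ = 306.
Eliminating P₂: 6×(1) − 3×(2) gives 75P₁ = 378, so P₁ = 5.04.
Back-substitute into (2): P₂ = (306 − 3×5.04) / 6 = 48.48.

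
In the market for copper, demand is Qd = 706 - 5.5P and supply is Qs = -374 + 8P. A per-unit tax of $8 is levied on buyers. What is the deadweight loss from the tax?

Deadweight loss = 2816/27

Pre-tax equilibrium: P* = 80, Q* = 266.
Tax on buyers shifts demand to Qd = 706 − 5.5(P + 8) = 662 - 5.5P.
662 - 5.5P = -374 + 8P gives seller price Ps = 2072/27; buyers pay Pb = 2072/27 + 8 = 2288/27.
New quantity: Q = 706 − 5.5(2288/27) = 6478/27.
DWL = ½ × 8 × (266 − 6478/27) = 2816/27.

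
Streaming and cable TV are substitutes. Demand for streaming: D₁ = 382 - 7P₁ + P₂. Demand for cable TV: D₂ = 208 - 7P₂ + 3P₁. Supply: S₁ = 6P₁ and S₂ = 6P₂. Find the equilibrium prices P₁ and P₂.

Market 1: 382 - 7P₁ + P₂ = 6P₁ → 13P₁ - P₂ = 382.
Market 2: 13P₂ - 3P₁ = 208.
Eliminating P₂: 13×(1) + 1×(2) gives 166P₁ = 5174, so P₁ = 2587/83.
Back-substitute into (2): P₂ = (208 + 3×2587/83) / 13 = 1925/83.

P₁ = 2587/83, P₂ = 1925/83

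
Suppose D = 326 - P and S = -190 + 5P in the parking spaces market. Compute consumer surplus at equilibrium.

Equilibrium: 326 - P = -190 + 5P gives P* = 86, Q* = 240.
Demand choke price (D = 0): P = 326.
CS = ½(326 − 86)(240) = 28800.

Consumer surplus = 28800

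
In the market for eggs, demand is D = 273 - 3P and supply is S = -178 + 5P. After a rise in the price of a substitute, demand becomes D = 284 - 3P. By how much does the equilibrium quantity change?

Original equilibrium: P* = 56.375, Q* = 103.875.
New equilibrium: 284 - 3P = -178 + 5P, so 462 = 8P and P' = 57.75; Q' = 284 − 3(57.75) = 110.75.
Change in quantity: 110.75 − 103.875 = 6.875.

ΔQ = 6.875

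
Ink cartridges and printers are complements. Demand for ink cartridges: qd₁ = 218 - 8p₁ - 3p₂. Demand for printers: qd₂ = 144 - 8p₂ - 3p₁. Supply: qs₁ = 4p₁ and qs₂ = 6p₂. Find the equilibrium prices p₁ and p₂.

Market 1: 218 - 8p₁ - 3p₂ = 4p₁ → 12p₁ + 3p₂ = 218.
Market 2: 14p₂ + 3p₁ = 144.
Eliminating p₂: 14×(1) − 3×(2) gives 159p₁ = 2620, so p₁ = 2620/159.
Back-substitute into (2): p₂ = (144 − 3×2620/159) / 14 = 358/53.

p₁ = 2620/159, p₂ = 358/53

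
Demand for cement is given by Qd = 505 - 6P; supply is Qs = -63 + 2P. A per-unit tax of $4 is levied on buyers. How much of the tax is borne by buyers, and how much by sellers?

Pre-tax equilibrium: P* = 71, Q* = 79.
Tax on buyers shifts demand to Qd = 505 − 6(P + 4) = 481 - 6P.
481 - 6P = -63 + 2P gives seller price Ps = 68; buyers pay Pb = 68 + 4 = 72.
New quantity: Q = 505 − 6(72) = 73.
Buyer burden = 72 − 71 = 1; seller burden = 71 − 68 = 3.

Buyers bear $1, sellers bear $3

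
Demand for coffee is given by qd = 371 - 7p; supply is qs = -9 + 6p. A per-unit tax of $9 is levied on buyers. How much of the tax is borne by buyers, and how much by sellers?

Pre-tax equilibrium: p* = 380/13, q* = 2163/13.
Tax on buyers shifts demand to qd = 371 − 7(p + 9) = 308 - 7p.
308 - 7p = -9 + 6p gives seller price ps = 317/13; buyers pay pb = 317/13 + 9 = 434/13.
New quantity: q = 371 − 7(434/13) = 1785/13.
Buyer burden = 434/13 − 380/13 = 54/13; seller burden = 380/13 − 317/13 = 63/13.

Buyers bear 54/13, sellers bear 63/13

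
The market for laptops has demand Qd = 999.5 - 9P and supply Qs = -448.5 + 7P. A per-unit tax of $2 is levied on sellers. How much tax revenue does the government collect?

Tax revenue = 354.25

Pre-tax equilibrium: P* = 90.5, Q* = 185.
Tax on sellers shifts supply to Qs = -448.5 + 7(P − 2) = -462.5 + 7P.
999.5 - 9P = -462.5 + 7P gives buyer price Pb = 91.375; sellers receive Ps = 91.375 − 2 = 89.375.
New quantity: Q = 999.5 − 9(91.375) = 177.125.
Revenue = 2 × 177.125 = 354.25.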